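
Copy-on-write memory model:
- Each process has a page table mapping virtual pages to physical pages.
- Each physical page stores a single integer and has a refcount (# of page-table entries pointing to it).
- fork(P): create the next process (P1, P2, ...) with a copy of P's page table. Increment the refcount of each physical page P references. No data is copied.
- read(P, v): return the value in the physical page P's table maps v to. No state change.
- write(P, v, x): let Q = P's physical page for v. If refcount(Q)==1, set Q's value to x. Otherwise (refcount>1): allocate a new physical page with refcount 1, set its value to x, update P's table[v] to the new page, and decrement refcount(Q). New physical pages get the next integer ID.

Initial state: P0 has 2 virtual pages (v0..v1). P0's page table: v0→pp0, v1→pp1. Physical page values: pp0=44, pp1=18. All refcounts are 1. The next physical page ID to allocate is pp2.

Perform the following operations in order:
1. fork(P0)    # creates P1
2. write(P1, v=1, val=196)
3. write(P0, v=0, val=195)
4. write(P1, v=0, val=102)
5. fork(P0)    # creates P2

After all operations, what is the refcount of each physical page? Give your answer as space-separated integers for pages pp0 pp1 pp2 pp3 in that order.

Answer: 1 2 1 2

Derivation:
Op 1: fork(P0) -> P1. 2 ppages; refcounts: pp0:2 pp1:2
Op 2: write(P1, v1, 196). refcount(pp1)=2>1 -> COPY to pp2. 3 ppages; refcounts: pp0:2 pp1:1 pp2:1
Op 3: write(P0, v0, 195). refcount(pp0)=2>1 -> COPY to pp3. 4 ppages; refcounts: pp0:1 pp1:1 pp2:1 pp3:1
Op 4: write(P1, v0, 102). refcount(pp0)=1 -> write in place. 4 ppages; refcounts: pp0:1 pp1:1 pp2:1 pp3:1
Op 5: fork(P0) -> P2. 4 ppages; refcounts: pp0:1 pp1:2 pp2:1 pp3:2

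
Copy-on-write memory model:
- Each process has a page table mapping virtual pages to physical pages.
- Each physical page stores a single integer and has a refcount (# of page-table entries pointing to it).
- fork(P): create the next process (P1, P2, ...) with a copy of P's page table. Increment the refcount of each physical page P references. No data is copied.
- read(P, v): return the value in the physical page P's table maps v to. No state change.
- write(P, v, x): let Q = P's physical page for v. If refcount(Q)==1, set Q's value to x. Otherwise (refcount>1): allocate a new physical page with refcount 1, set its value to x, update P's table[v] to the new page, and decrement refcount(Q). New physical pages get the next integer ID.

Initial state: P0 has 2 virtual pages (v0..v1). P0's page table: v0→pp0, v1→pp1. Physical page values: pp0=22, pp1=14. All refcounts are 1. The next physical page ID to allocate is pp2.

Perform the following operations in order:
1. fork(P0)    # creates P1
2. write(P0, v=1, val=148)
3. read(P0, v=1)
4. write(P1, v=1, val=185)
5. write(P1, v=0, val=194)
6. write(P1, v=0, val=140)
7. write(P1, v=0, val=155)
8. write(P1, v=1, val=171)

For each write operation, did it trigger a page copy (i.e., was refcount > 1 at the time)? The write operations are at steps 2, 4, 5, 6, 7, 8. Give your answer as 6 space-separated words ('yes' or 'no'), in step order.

Op 1: fork(P0) -> P1. 2 ppages; refcounts: pp0:2 pp1:2
Op 2: write(P0, v1, 148). refcount(pp1)=2>1 -> COPY to pp2. 3 ppages; refcounts: pp0:2 pp1:1 pp2:1
Op 3: read(P0, v1) -> 148. No state change.
Op 4: write(P1, v1, 185). refcount(pp1)=1 -> write in place. 3 ppages; refcounts: pp0:2 pp1:1 pp2:1
Op 5: write(P1, v0, 194). refcount(pp0)=2>1 -> COPY to pp3. 4 ppages; refcounts: pp0:1 pp1:1 pp2:1 pp3:1
Op 6: write(P1, v0, 140). refcount(pp3)=1 -> write in place. 4 ppages; refcounts: pp0:1 pp1:1 pp2:1 pp3:1
Op 7: write(P1, v0, 155). refcount(pp3)=1 -> write in place. 4 ppages; refcounts: pp0:1 pp1:1 pp2:1 pp3:1
Op 8: write(P1, v1, 171). refcount(pp1)=1 -> write in place. 4 ppages; refcounts: pp0:1 pp1:1 pp2:1 pp3:1

yes no yes no no no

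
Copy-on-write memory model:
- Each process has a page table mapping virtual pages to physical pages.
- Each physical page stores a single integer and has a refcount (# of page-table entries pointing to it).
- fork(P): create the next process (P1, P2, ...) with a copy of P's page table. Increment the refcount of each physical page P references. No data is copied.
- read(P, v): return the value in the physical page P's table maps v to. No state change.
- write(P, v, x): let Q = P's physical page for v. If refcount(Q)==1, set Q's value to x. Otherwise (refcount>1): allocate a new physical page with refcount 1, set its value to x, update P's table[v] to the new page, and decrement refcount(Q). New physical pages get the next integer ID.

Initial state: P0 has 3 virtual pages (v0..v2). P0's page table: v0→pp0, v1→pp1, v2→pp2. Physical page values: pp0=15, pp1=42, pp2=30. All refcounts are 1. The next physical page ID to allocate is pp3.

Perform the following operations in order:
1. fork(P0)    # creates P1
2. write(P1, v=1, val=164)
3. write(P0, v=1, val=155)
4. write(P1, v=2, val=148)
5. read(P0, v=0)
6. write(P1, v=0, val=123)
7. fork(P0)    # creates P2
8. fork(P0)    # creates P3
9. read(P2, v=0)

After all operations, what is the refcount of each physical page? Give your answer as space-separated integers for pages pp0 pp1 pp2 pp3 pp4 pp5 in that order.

Answer: 3 3 3 1 1 1

Derivation:
Op 1: fork(P0) -> P1. 3 ppages; refcounts: pp0:2 pp1:2 pp2:2
Op 2: write(P1, v1, 164). refcount(pp1)=2>1 -> COPY to pp3. 4 ppages; refcounts: pp0:2 pp1:1 pp2:2 pp3:1
Op 3: write(P0, v1, 155). refcount(pp1)=1 -> write in place. 4 ppages; refcounts: pp0:2 pp1:1 pp2:2 pp3:1
Op 4: write(P1, v2, 148). refcount(pp2)=2>1 -> COPY to pp4. 5 ppages; refcounts: pp0:2 pp1:1 pp2:1 pp3:1 pp4:1
Op 5: read(P0, v0) -> 15. No state change.
Op 6: write(P1, v0, 123). refcount(pp0)=2>1 -> COPY to pp5. 6 ppages; refcounts: pp0:1 pp1:1 pp2:1 pp3:1 pp4:1 pp5:1
Op 7: fork(P0) -> P2. 6 ppages; refcounts: pp0:2 pp1:2 pp2:2 pp3:1 pp4:1 pp5:1
Op 8: fork(P0) -> P3. 6 ppages; refcounts: pp0:3 pp1:3 pp2:3 pp3:1 pp4:1 pp5:1
Op 9: read(P2, v0) -> 15. No state change.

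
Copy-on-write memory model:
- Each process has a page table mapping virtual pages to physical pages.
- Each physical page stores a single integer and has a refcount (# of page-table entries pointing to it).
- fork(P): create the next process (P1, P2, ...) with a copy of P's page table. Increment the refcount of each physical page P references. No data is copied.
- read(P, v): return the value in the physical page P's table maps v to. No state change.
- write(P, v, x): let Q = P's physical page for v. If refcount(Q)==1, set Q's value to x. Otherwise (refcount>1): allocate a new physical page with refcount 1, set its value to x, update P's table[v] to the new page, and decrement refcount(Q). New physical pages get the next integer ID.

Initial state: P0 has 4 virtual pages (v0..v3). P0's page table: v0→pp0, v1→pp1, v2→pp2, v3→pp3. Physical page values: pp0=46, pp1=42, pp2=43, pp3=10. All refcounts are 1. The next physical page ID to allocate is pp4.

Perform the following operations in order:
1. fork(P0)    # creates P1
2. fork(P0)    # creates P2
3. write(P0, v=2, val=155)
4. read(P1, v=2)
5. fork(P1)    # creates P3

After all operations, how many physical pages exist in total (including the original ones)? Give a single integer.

Op 1: fork(P0) -> P1. 4 ppages; refcounts: pp0:2 pp1:2 pp2:2 pp3:2
Op 2: fork(P0) -> P2. 4 ppages; refcounts: pp0:3 pp1:3 pp2:3 pp3:3
Op 3: write(P0, v2, 155). refcount(pp2)=3>1 -> COPY to pp4. 5 ppages; refcounts: pp0:3 pp1:3 pp2:2 pp3:3 pp4:1
Op 4: read(P1, v2) -> 43. No state change.
Op 5: fork(P1) -> P3. 5 ppages; refcounts: pp0:4 pp1:4 pp2:3 pp3:4 pp4:1

Answer: 5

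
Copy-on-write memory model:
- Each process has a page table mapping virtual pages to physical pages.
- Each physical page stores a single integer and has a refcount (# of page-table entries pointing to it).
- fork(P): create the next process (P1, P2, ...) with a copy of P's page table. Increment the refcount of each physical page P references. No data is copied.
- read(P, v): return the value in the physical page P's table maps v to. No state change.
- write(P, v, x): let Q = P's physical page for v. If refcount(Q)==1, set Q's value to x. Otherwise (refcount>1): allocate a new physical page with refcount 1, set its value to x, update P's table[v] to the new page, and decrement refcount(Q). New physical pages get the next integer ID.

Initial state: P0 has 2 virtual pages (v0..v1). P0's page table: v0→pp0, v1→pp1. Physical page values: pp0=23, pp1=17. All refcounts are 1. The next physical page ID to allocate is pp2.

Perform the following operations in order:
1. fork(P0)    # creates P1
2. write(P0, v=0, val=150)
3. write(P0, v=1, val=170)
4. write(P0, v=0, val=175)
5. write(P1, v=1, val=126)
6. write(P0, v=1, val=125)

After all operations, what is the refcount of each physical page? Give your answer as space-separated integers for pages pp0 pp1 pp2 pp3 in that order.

Op 1: fork(P0) -> P1. 2 ppages; refcounts: pp0:2 pp1:2
Op 2: write(P0, v0, 150). refcount(pp0)=2>1 -> COPY to pp2. 3 ppages; refcounts: pp0:1 pp1:2 pp2:1
Op 3: write(P0, v1, 170). refcount(pp1)=2>1 -> COPY to pp3. 4 ppages; refcounts: pp0:1 pp1:1 pp2:1 pp3:1
Op 4: write(P0, v0, 175). refcount(pp2)=1 -> write in place. 4 ppages; refcounts: pp0:1 pp1:1 pp2:1 pp3:1
Op 5: write(P1, v1, 126). refcount(pp1)=1 -> write in place. 4 ppages; refcounts: pp0:1 pp1:1 pp2:1 pp3:1
Op 6: write(P0, v1, 125). refcount(pp3)=1 -> write in place. 4 ppages; refcounts: pp0:1 pp1:1 pp2:1 pp3:1

Answer: 1 1 1 1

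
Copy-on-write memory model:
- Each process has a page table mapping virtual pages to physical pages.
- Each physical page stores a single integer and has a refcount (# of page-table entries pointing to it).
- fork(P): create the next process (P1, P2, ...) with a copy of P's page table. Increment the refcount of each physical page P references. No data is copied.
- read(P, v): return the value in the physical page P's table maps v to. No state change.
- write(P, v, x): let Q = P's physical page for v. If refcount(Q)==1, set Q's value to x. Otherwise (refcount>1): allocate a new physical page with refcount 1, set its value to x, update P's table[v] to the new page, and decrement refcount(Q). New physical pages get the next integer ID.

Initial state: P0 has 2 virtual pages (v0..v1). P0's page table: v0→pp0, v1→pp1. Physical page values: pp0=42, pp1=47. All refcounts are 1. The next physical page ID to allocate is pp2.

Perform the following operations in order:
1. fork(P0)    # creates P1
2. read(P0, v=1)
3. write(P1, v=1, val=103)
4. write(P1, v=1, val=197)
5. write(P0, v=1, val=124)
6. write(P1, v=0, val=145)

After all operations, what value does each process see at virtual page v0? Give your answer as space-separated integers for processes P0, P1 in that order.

Op 1: fork(P0) -> P1. 2 ppages; refcounts: pp0:2 pp1:2
Op 2: read(P0, v1) -> 47. No state change.
Op 3: write(P1, v1, 103). refcount(pp1)=2>1 -> COPY to pp2. 3 ppages; refcounts: pp0:2 pp1:1 pp2:1
Op 4: write(P1, v1, 197). refcount(pp2)=1 -> write in place. 3 ppages; refcounts: pp0:2 pp1:1 pp2:1
Op 5: write(P0, v1, 124). refcount(pp1)=1 -> write in place. 3 ppages; refcounts: pp0:2 pp1:1 pp2:1
Op 6: write(P1, v0, 145). refcount(pp0)=2>1 -> COPY to pp3. 4 ppages; refcounts: pp0:1 pp1:1 pp2:1 pp3:1
P0: v0 -> pp0 = 42
P1: v0 -> pp3 = 145

Answer: 42 145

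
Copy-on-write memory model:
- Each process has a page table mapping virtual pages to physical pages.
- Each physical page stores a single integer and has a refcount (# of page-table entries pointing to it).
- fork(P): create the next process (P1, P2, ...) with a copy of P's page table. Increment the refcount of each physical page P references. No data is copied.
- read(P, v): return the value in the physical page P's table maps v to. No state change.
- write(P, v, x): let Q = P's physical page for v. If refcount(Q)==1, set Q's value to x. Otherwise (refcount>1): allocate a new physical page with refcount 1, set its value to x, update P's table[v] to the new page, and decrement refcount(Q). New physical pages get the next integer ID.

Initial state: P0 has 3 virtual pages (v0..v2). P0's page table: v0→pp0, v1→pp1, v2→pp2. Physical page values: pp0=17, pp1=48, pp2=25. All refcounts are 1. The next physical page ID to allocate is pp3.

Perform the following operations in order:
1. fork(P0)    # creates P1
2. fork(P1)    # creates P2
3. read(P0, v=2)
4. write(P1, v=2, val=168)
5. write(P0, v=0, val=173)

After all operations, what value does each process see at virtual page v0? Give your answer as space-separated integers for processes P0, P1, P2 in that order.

Answer: 173 17 17

Derivation:
Op 1: fork(P0) -> P1. 3 ppages; refcounts: pp0:2 pp1:2 pp2:2
Op 2: fork(P1) -> P2. 3 ppages; refcounts: pp0:3 pp1:3 pp2:3
Op 3: read(P0, v2) -> 25. No state change.
Op 4: write(P1, v2, 168). refcount(pp2)=3>1 -> COPY to pp3. 4 ppages; refcounts: pp0:3 pp1:3 pp2:2 pp3:1
Op 5: write(P0, v0, 173). refcount(pp0)=3>1 -> COPY to pp4. 5 ppages; refcounts: pp0:2 pp1:3 pp2:2 pp3:1 pp4:1
P0: v0 -> pp4 = 173
P1: v0 -> pp0 = 17
P2: v0 -> pp0 = 17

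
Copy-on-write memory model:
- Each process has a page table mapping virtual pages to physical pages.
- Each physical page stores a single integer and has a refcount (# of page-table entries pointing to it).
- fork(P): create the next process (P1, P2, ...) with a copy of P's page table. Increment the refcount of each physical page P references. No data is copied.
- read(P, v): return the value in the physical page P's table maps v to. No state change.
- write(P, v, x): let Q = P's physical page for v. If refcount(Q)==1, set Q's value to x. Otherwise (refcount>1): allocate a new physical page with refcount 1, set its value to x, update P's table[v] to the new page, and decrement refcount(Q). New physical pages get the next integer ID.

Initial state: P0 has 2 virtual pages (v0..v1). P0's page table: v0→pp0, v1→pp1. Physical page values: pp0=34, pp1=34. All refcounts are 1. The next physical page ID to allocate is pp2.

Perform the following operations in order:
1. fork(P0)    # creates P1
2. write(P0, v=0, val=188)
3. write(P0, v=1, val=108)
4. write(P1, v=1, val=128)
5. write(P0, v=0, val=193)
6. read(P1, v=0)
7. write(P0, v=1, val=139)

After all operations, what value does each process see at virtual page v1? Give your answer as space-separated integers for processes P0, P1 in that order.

Answer: 139 128

Derivation:
Op 1: fork(P0) -> P1. 2 ppages; refcounts: pp0:2 pp1:2
Op 2: write(P0, v0, 188). refcount(pp0)=2>1 -> COPY to pp2. 3 ppages; refcounts: pp0:1 pp1:2 pp2:1
Op 3: write(P0, v1, 108). refcount(pp1)=2>1 -> COPY to pp3. 4 ppages; refcounts: pp0:1 pp1:1 pp2:1 pp3:1
Op 4: write(P1, v1, 128). refcount(pp1)=1 -> write in place. 4 ppages; refcounts: pp0:1 pp1:1 pp2:1 pp3:1
Op 5: write(P0, v0, 193). refcount(pp2)=1 -> write in place. 4 ppages; refcounts: pp0:1 pp1:1 pp2:1 pp3:1
Op 6: read(P1, v0) -> 34. No state change.
Op 7: write(P0, v1, 139). refcount(pp3)=1 -> write in place. 4 ppages; refcounts: pp0:1 pp1:1 pp2:1 pp3:1
P0: v1 -> pp3 = 139
P1: v1 -> pp1 = 128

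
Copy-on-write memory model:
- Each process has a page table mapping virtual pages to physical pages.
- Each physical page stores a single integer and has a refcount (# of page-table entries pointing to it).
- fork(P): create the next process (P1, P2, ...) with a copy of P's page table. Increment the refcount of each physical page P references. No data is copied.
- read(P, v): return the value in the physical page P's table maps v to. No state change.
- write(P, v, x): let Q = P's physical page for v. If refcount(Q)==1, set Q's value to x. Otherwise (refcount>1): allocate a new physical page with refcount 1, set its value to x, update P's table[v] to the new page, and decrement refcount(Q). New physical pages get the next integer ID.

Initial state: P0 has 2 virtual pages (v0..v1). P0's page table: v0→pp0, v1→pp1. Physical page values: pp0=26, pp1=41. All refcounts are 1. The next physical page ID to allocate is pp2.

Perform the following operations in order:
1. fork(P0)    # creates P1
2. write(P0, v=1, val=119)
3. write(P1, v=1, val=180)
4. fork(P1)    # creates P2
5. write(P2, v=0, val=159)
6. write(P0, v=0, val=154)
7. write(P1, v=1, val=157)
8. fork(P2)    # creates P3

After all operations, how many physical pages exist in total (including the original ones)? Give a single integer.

Answer: 6

Derivation:
Op 1: fork(P0) -> P1. 2 ppages; refcounts: pp0:2 pp1:2
Op 2: write(P0, v1, 119). refcount(pp1)=2>1 -> COPY to pp2. 3 ppages; refcounts: pp0:2 pp1:1 pp2:1
Op 3: write(P1, v1, 180). refcount(pp1)=1 -> write in place. 3 ppages; refcounts: pp0:2 pp1:1 pp2:1
Op 4: fork(P1) -> P2. 3 ppages; refcounts: pp0:3 pp1:2 pp2:1
Op 5: write(P2, v0, 159). refcount(pp0)=3>1 -> COPY to pp3. 4 ppages; refcounts: pp0:2 pp1:2 pp2:1 pp3:1
Op 6: write(P0, v0, 154). refcount(pp0)=2>1 -> COPY to pp4. 5 ppages; refcounts: pp0:1 pp1:2 pp2:1 pp3:1 pp4:1
Op 7: write(P1, v1, 157). refcount(pp1)=2>1 -> COPY to pp5. 6 ppages; refcounts: pp0:1 pp1:1 pp2:1 pp3:1 pp4:1 pp5:1
Op 8: fork(P2) -> P3. 6 ppages; refcounts: pp0:1 pp1:2 pp2:1 pp3:2 pp4:1 pp5:1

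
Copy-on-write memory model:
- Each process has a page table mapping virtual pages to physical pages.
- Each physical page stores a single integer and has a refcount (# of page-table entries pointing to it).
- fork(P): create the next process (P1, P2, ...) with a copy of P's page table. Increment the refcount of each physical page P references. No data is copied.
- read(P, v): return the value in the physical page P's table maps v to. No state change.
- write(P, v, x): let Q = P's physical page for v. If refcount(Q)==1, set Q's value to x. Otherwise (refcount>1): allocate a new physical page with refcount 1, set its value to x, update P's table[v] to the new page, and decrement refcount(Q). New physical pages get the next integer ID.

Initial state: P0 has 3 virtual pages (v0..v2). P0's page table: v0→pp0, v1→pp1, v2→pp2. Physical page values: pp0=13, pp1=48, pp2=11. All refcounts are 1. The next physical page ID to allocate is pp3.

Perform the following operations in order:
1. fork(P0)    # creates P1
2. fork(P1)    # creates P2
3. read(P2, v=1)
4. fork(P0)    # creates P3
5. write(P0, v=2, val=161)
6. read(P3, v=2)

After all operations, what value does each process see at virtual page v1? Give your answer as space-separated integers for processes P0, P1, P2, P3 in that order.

Answer: 48 48 48 48

Derivation:
Op 1: fork(P0) -> P1. 3 ppages; refcounts: pp0:2 pp1:2 pp2:2
Op 2: fork(P1) -> P2. 3 ppages; refcounts: pp0:3 pp1:3 pp2:3
Op 3: read(P2, v1) -> 48. No state change.
Op 4: fork(P0) -> P3. 3 ppages; refcounts: pp0:4 pp1:4 pp2:4
Op 5: write(P0, v2, 161). refcount(pp2)=4>1 -> COPY to pp3. 4 ppages; refcounts: pp0:4 pp1:4 pp2:3 pp3:1
Op 6: read(P3, v2) -> 11. No state change.
P0: v1 -> pp1 = 48
P1: v1 -> pp1 = 48
P2: v1 -> pp1 = 48
P3: v1 -> pp1 = 48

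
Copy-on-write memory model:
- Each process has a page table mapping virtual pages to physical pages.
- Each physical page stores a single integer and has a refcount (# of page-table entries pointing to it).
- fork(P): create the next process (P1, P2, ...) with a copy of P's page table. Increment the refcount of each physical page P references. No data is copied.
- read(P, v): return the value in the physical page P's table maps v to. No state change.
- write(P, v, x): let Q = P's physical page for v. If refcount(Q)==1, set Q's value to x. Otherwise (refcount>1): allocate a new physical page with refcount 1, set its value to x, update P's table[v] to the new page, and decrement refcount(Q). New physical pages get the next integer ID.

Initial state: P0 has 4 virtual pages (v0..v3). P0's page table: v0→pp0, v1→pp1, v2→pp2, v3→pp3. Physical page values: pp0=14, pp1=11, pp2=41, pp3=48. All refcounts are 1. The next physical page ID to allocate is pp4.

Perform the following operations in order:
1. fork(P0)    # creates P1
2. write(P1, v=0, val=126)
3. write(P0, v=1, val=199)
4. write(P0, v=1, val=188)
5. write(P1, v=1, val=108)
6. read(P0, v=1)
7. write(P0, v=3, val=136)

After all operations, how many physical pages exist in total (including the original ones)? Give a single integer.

Answer: 7

Derivation:
Op 1: fork(P0) -> P1. 4 ppages; refcounts: pp0:2 pp1:2 pp2:2 pp3:2
Op 2: write(P1, v0, 126). refcount(pp0)=2>1 -> COPY to pp4. 5 ppages; refcounts: pp0:1 pp1:2 pp2:2 pp3:2 pp4:1
Op 3: write(P0, v1, 199). refcount(pp1)=2>1 -> COPY to pp5. 6 ppages; refcounts: pp0:1 pp1:1 pp2:2 pp3:2 pp4:1 pp5:1
Op 4: write(P0, v1, 188). refcount(pp5)=1 -> write in place. 6 ppages; refcounts: pp0:1 pp1:1 pp2:2 pp3:2 pp4:1 pp5:1
Op 5: write(P1, v1, 108). refcount(pp1)=1 -> write in place. 6 ppages; refcounts: pp0:1 pp1:1 pp2:2 pp3:2 pp4:1 pp5:1
Op 6: read(P0, v1) -> 188. No state change.
Op 7: write(P0, v3, 136). refcount(pp3)=2>1 -> COPY to pp6. 7 ppages; refcounts: pp0:1 pp1:1 pp2:2 pp3:1 pp4:1 pp5:1 pp6:1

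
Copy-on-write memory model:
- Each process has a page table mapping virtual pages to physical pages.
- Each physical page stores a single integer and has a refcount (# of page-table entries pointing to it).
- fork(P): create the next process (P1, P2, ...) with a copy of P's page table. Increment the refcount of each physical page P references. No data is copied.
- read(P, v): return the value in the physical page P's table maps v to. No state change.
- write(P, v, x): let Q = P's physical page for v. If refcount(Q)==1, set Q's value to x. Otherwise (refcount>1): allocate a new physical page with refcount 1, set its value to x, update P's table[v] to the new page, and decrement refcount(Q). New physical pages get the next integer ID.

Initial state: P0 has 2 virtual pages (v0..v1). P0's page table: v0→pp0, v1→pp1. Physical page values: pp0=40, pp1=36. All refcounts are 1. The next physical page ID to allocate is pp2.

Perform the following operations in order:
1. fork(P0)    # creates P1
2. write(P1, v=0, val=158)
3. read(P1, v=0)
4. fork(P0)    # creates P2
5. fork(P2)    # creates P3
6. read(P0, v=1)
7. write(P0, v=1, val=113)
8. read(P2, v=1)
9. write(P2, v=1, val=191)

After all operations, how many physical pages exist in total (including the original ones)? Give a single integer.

Op 1: fork(P0) -> P1. 2 ppages; refcounts: pp0:2 pp1:2
Op 2: write(P1, v0, 158). refcount(pp0)=2>1 -> COPY to pp2. 3 ppages; refcounts: pp0:1 pp1:2 pp2:1
Op 3: read(P1, v0) -> 158. No state change.
Op 4: fork(P0) -> P2. 3 ppages; refcounts: pp0:2 pp1:3 pp2:1
Op 5: fork(P2) -> P3. 3 ppages; refcounts: pp0:3 pp1:4 pp2:1
Op 6: read(P0, v1) -> 36. No state change.
Op 7: write(P0, v1, 113). refcount(pp1)=4>1 -> COPY to pp3. 4 ppages; refcounts: pp0:3 pp1:3 pp2:1 pp3:1
Op 8: read(P2, v1) -> 36. No state change.
Op 9: write(P2, v1, 191). refcount(pp1)=3>1 -> COPY to pp4. 5 ppages; refcounts: pp0:3 pp1:2 pp2:1 pp3:1 pp4:1

Answer: 5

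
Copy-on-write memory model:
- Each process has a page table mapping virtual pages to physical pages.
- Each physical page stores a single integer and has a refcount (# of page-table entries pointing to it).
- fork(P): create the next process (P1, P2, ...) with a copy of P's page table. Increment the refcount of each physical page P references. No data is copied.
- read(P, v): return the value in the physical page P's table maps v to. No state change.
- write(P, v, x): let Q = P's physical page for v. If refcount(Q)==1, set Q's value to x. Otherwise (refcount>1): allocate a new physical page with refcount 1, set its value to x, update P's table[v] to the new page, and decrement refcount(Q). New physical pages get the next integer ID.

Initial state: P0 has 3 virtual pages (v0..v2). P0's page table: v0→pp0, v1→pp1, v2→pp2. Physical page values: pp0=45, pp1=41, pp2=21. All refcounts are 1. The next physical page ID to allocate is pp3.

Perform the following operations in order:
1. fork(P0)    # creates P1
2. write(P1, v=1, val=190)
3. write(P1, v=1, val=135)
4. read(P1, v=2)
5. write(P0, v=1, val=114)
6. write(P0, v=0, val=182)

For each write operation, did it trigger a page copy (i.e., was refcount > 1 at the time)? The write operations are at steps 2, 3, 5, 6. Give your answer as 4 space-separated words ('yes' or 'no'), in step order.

Op 1: fork(P0) -> P1. 3 ppages; refcounts: pp0:2 pp1:2 pp2:2
Op 2: write(P1, v1, 190). refcount(pp1)=2>1 -> COPY to pp3. 4 ppages; refcounts: pp0:2 pp1:1 pp2:2 pp3:1
Op 3: write(P1, v1, 135). refcount(pp3)=1 -> write in place. 4 ppages; refcounts: pp0:2 pp1:1 pp2:2 pp3:1
Op 4: read(P1, v2) -> 21. No state change.
Op 5: write(P0, v1, 114). refcount(pp1)=1 -> write in place. 4 ppages; refcounts: pp0:2 pp1:1 pp2:2 pp3:1
Op 6: write(P0, v0, 182). refcount(pp0)=2>1 -> COPY to pp4. 5 ppages; refcounts: pp0:1 pp1:1 pp2:2 pp3:1 pp4:1

yes no no yes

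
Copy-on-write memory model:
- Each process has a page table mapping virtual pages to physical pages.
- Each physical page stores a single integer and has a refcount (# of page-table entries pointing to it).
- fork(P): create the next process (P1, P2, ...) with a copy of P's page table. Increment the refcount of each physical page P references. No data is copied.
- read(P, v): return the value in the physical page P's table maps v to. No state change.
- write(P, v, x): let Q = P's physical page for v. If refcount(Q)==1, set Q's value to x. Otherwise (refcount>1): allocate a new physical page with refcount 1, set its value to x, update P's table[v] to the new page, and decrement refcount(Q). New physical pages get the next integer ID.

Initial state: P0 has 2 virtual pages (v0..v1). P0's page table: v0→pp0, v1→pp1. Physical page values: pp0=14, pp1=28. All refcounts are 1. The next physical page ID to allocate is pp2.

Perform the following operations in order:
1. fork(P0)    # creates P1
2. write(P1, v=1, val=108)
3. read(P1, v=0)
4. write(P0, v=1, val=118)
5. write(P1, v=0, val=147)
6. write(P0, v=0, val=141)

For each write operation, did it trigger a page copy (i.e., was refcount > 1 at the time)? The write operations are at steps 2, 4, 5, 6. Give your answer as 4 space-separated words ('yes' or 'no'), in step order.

Op 1: fork(P0) -> P1. 2 ppages; refcounts: pp0:2 pp1:2
Op 2: write(P1, v1, 108). refcount(pp1)=2>1 -> COPY to pp2. 3 ppages; refcounts: pp0:2 pp1:1 pp2:1
Op 3: read(P1, v0) -> 14. No state change.
Op 4: write(P0, v1, 118). refcount(pp1)=1 -> write in place. 3 ppages; refcounts: pp0:2 pp1:1 pp2:1
Op 5: write(P1, v0, 147). refcount(pp0)=2>1 -> COPY to pp3. 4 ppages; refcounts: pp0:1 pp1:1 pp2:1 pp3:1
Op 6: write(P0, v0, 141). refcount(pp0)=1 -> write in place. 4 ppages; refcounts: pp0:1 pp1:1 pp2:1 pp3:1

yes no yes no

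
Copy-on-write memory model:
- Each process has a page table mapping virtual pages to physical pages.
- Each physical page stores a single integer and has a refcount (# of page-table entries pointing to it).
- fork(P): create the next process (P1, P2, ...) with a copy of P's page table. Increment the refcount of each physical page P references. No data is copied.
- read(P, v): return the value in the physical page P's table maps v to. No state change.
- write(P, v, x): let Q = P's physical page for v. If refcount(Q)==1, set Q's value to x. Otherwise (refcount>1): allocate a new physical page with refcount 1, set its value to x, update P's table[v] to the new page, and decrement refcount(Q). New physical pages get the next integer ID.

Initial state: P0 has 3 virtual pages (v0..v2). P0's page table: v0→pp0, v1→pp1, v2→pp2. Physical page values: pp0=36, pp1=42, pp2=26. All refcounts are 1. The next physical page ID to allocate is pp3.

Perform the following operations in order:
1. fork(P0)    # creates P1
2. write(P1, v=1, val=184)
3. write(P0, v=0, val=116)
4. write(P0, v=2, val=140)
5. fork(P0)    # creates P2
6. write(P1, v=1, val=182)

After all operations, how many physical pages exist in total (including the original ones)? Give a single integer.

Answer: 6

Derivation:
Op 1: fork(P0) -> P1. 3 ppages; refcounts: pp0:2 pp1:2 pp2:2
Op 2: write(P1, v1, 184). refcount(pp1)=2>1 -> COPY to pp3. 4 ppages; refcounts: pp0:2 pp1:1 pp2:2 pp3:1
Op 3: write(P0, v0, 116). refcount(pp0)=2>1 -> COPY to pp4. 5 ppages; refcounts: pp0:1 pp1:1 pp2:2 pp3:1 pp4:1
Op 4: write(P0, v2, 140). refcount(pp2)=2>1 -> COPY to pp5. 6 ppages; refcounts: pp0:1 pp1:1 pp2:1 pp3:1 pp4:1 pp5:1
Op 5: fork(P0) -> P2. 6 ppages; refcounts: pp0:1 pp1:2 pp2:1 pp3:1 pp4:2 pp5:2
Op 6: write(P1, v1, 182). refcount(pp3)=1 -> write in place. 6 ppages; refcounts: pp0:1 pp1:2 pp2:1 pp3:1 pp4:2 pp5:2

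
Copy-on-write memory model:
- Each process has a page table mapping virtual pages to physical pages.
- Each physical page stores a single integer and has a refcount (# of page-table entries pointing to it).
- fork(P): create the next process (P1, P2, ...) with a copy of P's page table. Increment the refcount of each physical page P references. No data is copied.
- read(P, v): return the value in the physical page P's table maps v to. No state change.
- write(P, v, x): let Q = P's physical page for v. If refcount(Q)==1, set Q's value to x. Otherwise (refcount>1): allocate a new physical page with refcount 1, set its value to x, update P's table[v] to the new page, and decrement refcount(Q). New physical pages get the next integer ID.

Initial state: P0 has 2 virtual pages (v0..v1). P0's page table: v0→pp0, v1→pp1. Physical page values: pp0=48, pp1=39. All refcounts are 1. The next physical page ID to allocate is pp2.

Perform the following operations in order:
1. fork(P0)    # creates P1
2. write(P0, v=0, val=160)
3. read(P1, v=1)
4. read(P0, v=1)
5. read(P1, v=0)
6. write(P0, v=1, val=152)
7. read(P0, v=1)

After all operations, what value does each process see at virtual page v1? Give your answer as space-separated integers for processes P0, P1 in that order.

Op 1: fork(P0) -> P1. 2 ppages; refcounts: pp0:2 pp1:2
Op 2: write(P0, v0, 160). refcount(pp0)=2>1 -> COPY to pp2. 3 ppages; refcounts: pp0:1 pp1:2 pp2:1
Op 3: read(P1, v1) -> 39. No state change.
Op 4: read(P0, v1) -> 39. No state change.
Op 5: read(P1, v0) -> 48. No state change.
Op 6: write(P0, v1, 152). refcount(pp1)=2>1 -> COPY to pp3. 4 ppages; refcounts: pp0:1 pp1:1 pp2:1 pp3:1
Op 7: read(P0, v1) -> 152. No state change.
P0: v1 -> pp3 = 152
P1: v1 -> pp1 = 39

Answer: 152 39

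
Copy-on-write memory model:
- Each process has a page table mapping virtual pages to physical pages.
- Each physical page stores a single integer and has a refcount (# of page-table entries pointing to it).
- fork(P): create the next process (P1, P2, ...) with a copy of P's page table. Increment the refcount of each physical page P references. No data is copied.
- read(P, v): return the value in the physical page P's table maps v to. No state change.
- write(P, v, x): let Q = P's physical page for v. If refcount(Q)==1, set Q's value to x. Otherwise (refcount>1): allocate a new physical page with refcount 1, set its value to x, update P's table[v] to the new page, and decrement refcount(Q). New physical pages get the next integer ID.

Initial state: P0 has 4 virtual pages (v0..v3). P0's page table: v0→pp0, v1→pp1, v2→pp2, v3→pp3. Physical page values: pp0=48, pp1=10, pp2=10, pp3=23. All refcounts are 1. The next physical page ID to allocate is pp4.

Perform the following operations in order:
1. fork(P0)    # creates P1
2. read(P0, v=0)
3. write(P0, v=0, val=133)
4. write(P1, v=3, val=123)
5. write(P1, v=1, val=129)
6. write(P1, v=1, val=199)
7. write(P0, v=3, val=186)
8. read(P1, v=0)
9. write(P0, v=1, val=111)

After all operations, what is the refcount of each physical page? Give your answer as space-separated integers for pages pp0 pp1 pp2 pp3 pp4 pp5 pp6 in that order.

Op 1: fork(P0) -> P1. 4 ppages; refcounts: pp0:2 pp1:2 pp2:2 pp3:2
Op 2: read(P0, v0) -> 48. No state change.
Op 3: write(P0, v0, 133). refcount(pp0)=2>1 -> COPY to pp4. 5 ppages; refcounts: pp0:1 pp1:2 pp2:2 pp3:2 pp4:1
Op 4: write(P1, v3, 123). refcount(pp3)=2>1 -> COPY to pp5. 6 ppages; refcounts: pp0:1 pp1:2 pp2:2 pp3:1 pp4:1 pp5:1
Op 5: write(P1, v1, 129). refcount(pp1)=2>1 -> COPY to pp6. 7 ppages; refcounts: pp0:1 pp1:1 pp2:2 pp3:1 pp4:1 pp5:1 pp6:1
Op 6: write(P1, v1, 199). refcount(pp6)=1 -> write in place. 7 ppages; refcounts: pp0:1 pp1:1 pp2:2 pp3:1 pp4:1 pp5:1 pp6:1
Op 7: write(P0, v3, 186). refcount(pp3)=1 -> write in place. 7 ppages; refcounts: pp0:1 pp1:1 pp2:2 pp3:1 pp4:1 pp5:1 pp6:1
Op 8: read(P1, v0) -> 48. No state change.
Op 9: write(P0, v1, 111). refcount(pp1)=1 -> write in place. 7 ppages; refcounts: pp0:1 pp1:1 pp2:2 pp3:1 pp4:1 pp5:1 pp6:1

Answer: 1 1 2 1 1 1 1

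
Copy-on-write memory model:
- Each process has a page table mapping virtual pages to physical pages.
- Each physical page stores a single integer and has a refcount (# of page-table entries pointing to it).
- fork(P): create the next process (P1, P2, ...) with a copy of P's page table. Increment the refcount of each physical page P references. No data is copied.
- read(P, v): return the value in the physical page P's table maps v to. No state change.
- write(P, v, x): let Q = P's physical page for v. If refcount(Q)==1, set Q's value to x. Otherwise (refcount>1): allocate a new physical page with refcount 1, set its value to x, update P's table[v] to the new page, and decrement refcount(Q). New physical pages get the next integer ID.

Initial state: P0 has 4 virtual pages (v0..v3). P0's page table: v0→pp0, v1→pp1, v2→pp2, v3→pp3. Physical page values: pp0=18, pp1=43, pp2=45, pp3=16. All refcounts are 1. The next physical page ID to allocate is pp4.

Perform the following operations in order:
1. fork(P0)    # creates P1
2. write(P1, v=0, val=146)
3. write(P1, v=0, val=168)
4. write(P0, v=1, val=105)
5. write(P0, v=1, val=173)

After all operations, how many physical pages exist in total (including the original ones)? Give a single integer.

Op 1: fork(P0) -> P1. 4 ppages; refcounts: pp0:2 pp1:2 pp2:2 pp3:2
Op 2: write(P1, v0, 146). refcount(pp0)=2>1 -> COPY to pp4. 5 ppages; refcounts: pp0:1 pp1:2 pp2:2 pp3:2 pp4:1
Op 3: write(P1, v0, 168). refcount(pp4)=1 -> write in place. 5 ppages; refcounts: pp0:1 pp1:2 pp2:2 pp3:2 pp4:1
Op 4: write(P0, v1, 105). refcount(pp1)=2>1 -> COPY to pp5. 6 ppages; refcounts: pp0:1 pp1:1 pp2:2 pp3:2 pp4:1 pp5:1
Op 5: write(P0, v1, 173). refcount(pp5)=1 -> write in place. 6 ppages; refcounts: pp0:1 pp1:1 pp2:2 pp3:2 pp4:1 pp5:1

Answer: 6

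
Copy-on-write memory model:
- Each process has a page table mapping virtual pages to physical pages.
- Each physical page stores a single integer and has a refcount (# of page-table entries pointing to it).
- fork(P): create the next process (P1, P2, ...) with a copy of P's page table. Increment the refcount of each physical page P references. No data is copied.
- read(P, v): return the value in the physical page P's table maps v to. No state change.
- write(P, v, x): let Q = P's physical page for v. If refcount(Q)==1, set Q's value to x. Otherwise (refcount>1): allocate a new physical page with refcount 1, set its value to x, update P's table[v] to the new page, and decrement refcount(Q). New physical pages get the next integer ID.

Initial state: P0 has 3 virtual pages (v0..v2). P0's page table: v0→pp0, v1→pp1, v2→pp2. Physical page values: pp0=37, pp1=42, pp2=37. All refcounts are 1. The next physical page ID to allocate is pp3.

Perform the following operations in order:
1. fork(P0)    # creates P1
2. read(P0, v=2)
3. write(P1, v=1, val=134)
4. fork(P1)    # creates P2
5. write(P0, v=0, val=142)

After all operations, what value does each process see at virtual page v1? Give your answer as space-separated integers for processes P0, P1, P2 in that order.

Op 1: fork(P0) -> P1. 3 ppages; refcounts: pp0:2 pp1:2 pp2:2
Op 2: read(P0, v2) -> 37. No state change.
Op 3: write(P1, v1, 134). refcount(pp1)=2>1 -> COPY to pp3. 4 ppages; refcounts: pp0:2 pp1:1 pp2:2 pp3:1
Op 4: fork(P1) -> P2. 4 ppages; refcounts: pp0:3 pp1:1 pp2:3 pp3:2
Op 5: write(P0, v0, 142). refcount(pp0)=3>1 -> COPY to pp4. 5 ppages; refcounts: pp0:2 pp1:1 pp2:3 pp3:2 pp4:1
P0: v1 -> pp1 = 42
P1: v1 -> pp3 = 134
P2: v1 -> pp3 = 134

Answer: 42 134 134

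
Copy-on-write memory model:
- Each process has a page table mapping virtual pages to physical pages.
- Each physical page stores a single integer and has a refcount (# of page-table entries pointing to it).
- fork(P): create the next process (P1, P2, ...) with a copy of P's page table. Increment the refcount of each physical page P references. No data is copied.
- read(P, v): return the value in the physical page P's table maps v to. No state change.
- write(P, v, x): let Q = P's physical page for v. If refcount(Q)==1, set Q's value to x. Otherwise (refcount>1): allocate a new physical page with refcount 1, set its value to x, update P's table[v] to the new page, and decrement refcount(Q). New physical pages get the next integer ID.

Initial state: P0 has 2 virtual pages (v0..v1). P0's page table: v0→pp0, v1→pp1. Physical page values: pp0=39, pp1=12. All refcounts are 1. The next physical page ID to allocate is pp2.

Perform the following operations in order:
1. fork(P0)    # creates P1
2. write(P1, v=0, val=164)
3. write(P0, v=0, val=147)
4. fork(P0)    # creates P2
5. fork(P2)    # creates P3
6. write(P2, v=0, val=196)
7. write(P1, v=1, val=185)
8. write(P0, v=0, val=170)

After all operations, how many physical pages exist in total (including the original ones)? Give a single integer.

Answer: 6

Derivation:
Op 1: fork(P0) -> P1. 2 ppages; refcounts: pp0:2 pp1:2
Op 2: write(P1, v0, 164). refcount(pp0)=2>1 -> COPY to pp2. 3 ppages; refcounts: pp0:1 pp1:2 pp2:1
Op 3: write(P0, v0, 147). refcount(pp0)=1 -> write in place. 3 ppages; refcounts: pp0:1 pp1:2 pp2:1
Op 4: fork(P0) -> P2. 3 ppages; refcounts: pp0:2 pp1:3 pp2:1
Op 5: fork(P2) -> P3. 3 ppages; refcounts: pp0:3 pp1:4 pp2:1
Op 6: write(P2, v0, 196). refcount(pp0)=3>1 -> COPY to pp3. 4 ppages; refcounts: pp0:2 pp1:4 pp2:1 pp3:1
Op 7: write(P1, v1, 185). refcount(pp1)=4>1 -> COPY to pp4. 5 ppages; refcounts: pp0:2 pp1:3 pp2:1 pp3:1 pp4:1
Op 8: write(P0, v0, 170). refcount(pp0)=2>1 -> COPY to pp5. 6 ppages; refcounts: pp0:1 pp1:3 pp2:1 pp3:1 pp4:1 pp5:1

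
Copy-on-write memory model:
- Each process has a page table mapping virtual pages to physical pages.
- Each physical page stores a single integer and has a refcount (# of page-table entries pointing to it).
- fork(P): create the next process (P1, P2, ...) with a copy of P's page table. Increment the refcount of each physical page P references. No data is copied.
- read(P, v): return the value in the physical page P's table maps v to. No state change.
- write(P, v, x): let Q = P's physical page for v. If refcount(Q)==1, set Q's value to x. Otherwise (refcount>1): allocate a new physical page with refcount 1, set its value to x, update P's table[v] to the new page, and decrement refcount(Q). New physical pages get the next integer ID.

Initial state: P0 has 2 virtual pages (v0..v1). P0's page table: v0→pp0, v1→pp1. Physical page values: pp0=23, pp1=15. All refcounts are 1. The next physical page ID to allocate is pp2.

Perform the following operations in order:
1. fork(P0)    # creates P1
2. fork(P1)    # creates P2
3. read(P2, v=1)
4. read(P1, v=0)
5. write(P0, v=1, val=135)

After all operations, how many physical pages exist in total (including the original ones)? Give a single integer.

Answer: 3

Derivation:
Op 1: fork(P0) -> P1. 2 ppages; refcounts: pp0:2 pp1:2
Op 2: fork(P1) -> P2. 2 ppages; refcounts: pp0:3 pp1:3
Op 3: read(P2, v1) -> 15. No state change.
Op 4: read(P1, v0) -> 23. No state change.
Op 5: write(P0, v1, 135). refcount(pp1)=3>1 -> COPY to pp2. 3 ppages; refcounts: pp0:3 pp1:2 pp2:1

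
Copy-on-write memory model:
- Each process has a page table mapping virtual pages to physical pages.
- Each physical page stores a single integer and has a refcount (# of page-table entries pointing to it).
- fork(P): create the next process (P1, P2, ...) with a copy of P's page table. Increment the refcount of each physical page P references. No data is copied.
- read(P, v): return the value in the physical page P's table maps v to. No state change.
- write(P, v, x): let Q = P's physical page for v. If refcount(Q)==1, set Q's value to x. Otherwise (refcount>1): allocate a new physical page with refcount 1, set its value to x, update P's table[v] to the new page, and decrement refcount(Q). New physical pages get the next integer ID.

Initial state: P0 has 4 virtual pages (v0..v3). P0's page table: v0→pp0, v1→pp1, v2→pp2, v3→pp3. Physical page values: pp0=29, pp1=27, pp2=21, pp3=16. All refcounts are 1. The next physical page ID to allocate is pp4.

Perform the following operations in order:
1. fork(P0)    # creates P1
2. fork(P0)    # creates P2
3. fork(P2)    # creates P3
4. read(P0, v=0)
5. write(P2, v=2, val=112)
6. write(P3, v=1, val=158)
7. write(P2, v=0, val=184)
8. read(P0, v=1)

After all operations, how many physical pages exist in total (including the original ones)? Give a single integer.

Op 1: fork(P0) -> P1. 4 ppages; refcounts: pp0:2 pp1:2 pp2:2 pp3:2
Op 2: fork(P0) -> P2. 4 ppages; refcounts: pp0:3 pp1:3 pp2:3 pp3:3
Op 3: fork(P2) -> P3. 4 ppages; refcounts: pp0:4 pp1:4 pp2:4 pp3:4
Op 4: read(P0, v0) -> 29. No state change.
Op 5: write(P2, v2, 112). refcount(pp2)=4>1 -> COPY to pp4. 5 ppages; refcounts: pp0:4 pp1:4 pp2:3 pp3:4 pp4:1
Op 6: write(P3, v1, 158). refcount(pp1)=4>1 -> COPY to pp5. 6 ppages; refcounts: pp0:4 pp1:3 pp2:3 pp3:4 pp4:1 pp5:1
Op 7: write(P2, v0, 184). refcount(pp0)=4>1 -> COPY to pp6. 7 ppages; refcounts: pp0:3 pp1:3 pp2:3 pp3:4 pp4:1 pp5:1 pp6:1
Op 8: read(P0, v1) -> 27. No state change.

Answer: 7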